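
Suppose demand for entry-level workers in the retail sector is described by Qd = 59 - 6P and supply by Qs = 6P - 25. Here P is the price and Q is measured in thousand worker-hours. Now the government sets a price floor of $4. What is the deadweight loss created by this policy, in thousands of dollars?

In a free market, 59 - 6P = 6P - 25 gives the equilibrium P* = 7, Q* = 17.
Since 4 is below P* = 7, the floor does not bind and the free-market outcome prevails.
Since the control does not bind, no trades are prevented and deadweight loss is zero.

0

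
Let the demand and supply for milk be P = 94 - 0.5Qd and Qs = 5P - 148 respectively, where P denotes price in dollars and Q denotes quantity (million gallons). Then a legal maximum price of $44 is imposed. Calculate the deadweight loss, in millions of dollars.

Rearranging demand gives Qd = 188 - 2P. Without the control the market clears where 188 - 2P = 5P - 148, i.e. P* = 48 and Q* = 92.
Since 44 < 48, the ceiling is binding.
At P = 44: Qd = 188 - 2·44 = 100 and Qs = 5·44 - 148 = 72.
Quantity traded falls to 72. At Q = 72 the demand price is (188 - 72)/2 = 58 and the supply price is (148 + 72)/5 = 44.
Deadweight loss = ½ · (58 - 44) · (92 - 72) = ½ · 14 · 20 = 140.

140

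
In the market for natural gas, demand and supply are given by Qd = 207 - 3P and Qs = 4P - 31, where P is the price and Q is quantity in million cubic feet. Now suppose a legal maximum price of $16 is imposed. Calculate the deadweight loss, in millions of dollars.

Equilibrium: 207 - 3P = 4P - 31, so 238 = 7P and P* = 34, Q* = 105.
Because the ceiling (16) lies below the market-clearing price, it is binding.
At P = 16: Qd = 207 - 3·16 = 159 and Qs = 4·16 - 31 = 33.
Quantity traded falls to 33. At Q = 33 the demand price is (207 - 33)/3 = 58 and the supply price is (31 + 33)/4 = 16.
Deadweight loss = ½ · (58 - 16) · (105 - 33) = ½ · 42 · 72 = 1512.

1512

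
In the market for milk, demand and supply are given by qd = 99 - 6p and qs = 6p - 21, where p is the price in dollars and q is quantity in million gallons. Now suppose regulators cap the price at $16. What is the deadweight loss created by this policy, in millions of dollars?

Equilibrium: 99 - 6p = 6p - 21, so 120 = 12p and p* = 10, q* = 39.
The ceiling of 16 is above the equilibrium price 10, so it is not binding; the market clears at p* = 10, q* = 39.
Since the control does not bind, no trades are prevented and deadweight loss is zero.

0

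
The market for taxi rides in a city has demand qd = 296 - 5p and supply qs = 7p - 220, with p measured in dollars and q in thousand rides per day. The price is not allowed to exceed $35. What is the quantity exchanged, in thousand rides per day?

25

Equilibrium: 296 - 5p = 7p - 220, so 516 = 12p and p* = 43, q* = 81.
The ceiling of 35 is below the equilibrium price 43, so it binds.
At p = 35: qd = 296 - 5·35 = 121 and qs = 7·35 - 220 = 25.
The quantity actually transacted is the short side, supply: 25.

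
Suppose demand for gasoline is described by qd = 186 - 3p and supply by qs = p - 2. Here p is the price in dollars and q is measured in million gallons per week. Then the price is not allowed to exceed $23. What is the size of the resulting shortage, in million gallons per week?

Equilibrium: 186 - 3p = p - 2, so 188 = 4p and p* = 47, q* = 45.
Because the ceiling (23) lies below the market-clearing price, it is binding.
At p = 23: qd = 186 - 3·23 = 117 and qs = 23 - 2 = 21.
Shortage = qd - qs = 117 - 21 = 96.

96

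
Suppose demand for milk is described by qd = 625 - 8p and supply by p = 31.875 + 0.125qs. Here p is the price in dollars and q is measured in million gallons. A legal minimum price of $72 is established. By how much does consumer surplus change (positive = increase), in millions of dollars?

Rearranging supply gives qs = 8p - 255. Without the control the market clears where 625 - 8p = 8p - 255, i.e. p* = 55 and q* = 185.
Because the floor (72) lies above the market-clearing price, it is binding.
At p = 72: qd = 625 - 8·72 = 49 and qs = 8·72 - 255 = 321.
Consumer surplus without the control is ½ · (78.125 - 55) · 185 = 2139.0625.
With the floor, consumers buy 49 units at 72, so CS = ½ · (78.125 - 72) · 49 = 150.0625.
Change in consumer surplus = 150.0625 - 2139.0625 = -1989.

-1989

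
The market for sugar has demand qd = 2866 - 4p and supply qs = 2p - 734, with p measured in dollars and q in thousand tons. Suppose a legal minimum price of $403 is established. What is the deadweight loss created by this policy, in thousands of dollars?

Setting quantity demanded equal to quantity supplied, 2866 - 4p = 2p - 734, gives p* = 600 and q* = 466.
The floor of 403 is below the equilibrium price 600, so it is not binding; the market clears at p* = 600, q* = 466.
Since the control does not bind, no trades are prevented and deadweight loss is zero.

0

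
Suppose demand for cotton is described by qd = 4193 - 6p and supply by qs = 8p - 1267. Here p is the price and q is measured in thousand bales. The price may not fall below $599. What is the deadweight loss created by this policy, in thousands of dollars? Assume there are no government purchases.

Setting quantity demanded equal to quantity supplied, 4193 - 6p = 8p - 1267, gives p* = 390 and q* = 1853.
Because the floor (599) lies above the market-clearing price, it is binding.
At p = 599: qd = 4193 - 6·599 = 599 and qs = 8·599 - 1267 = 3525.
Quantity traded falls to 599. At q = 599 the demand price is (4193 - 599)/6 = 599 and the supply price is (1267 + 599)/8 = 233.25.
Deadweight loss = ½ · (599 - 233.25) · (1853 - 599) = ½ · 365.75 · 1254 = 229325.25.

229325.25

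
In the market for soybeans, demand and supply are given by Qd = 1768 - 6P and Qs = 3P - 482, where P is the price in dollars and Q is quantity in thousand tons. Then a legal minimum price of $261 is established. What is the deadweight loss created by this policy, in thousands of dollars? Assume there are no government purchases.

1089

Setting quantity demanded equal to quantity supplied, 1768 - 6P = 3P - 482, gives P* = 250 and Q* = 268.
The floor of 261 is above the equilibrium price 250, so it binds.
At P = 261: Qd = 1768 - 6·261 = 202 and Qs = 3·261 - 482 = 301.
Quantity traded falls to 202. At Q = 202 the demand price is (1768 - 202)/6 = 261 and the supply price is (482 + 202)/3 = 228.
Deadweight loss = ½ · (261 - 228) · (268 - 202) = ½ · 33 · 66 = 1089.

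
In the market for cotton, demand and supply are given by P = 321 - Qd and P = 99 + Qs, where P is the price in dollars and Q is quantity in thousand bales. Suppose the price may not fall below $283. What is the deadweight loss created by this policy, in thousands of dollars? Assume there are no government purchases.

5329

Rearranging demand gives Qd = 321 - P; rearranging supply gives Qs = P - 99. In a free market, 321 - P = P - 99 gives the equilibrium P* = 210, Q* = 111.
The floor of 283 is above the equilibrium price 210, so it binds.
At P = 283: Qd = 321 - 283 = 38 and Qs = 283 - 99 = 184.
Quantity traded falls to 38. At Q = 38 the demand price is 321 - 38 = 283 and the supply price is 99 + 38 = 137.
Deadweight loss = ½ · (283 - 137) · (111 - 38) = ½ · 146 · 73 = 5329.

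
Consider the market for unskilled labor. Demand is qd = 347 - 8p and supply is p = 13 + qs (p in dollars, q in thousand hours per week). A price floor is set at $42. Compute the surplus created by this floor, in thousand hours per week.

Rearranging supply gives qs = p - 13. Without the control the market clears where 347 - 8p = p - 13, i.e. p* = 40 and q* = 27.
Because the floor (42) lies above the market-clearing price, it is binding.
At p = 42: qd = 347 - 8·42 = 11 and qs = 42 - 13 = 29.
Surplus = qs - qd = 29 - 11 = 18.

18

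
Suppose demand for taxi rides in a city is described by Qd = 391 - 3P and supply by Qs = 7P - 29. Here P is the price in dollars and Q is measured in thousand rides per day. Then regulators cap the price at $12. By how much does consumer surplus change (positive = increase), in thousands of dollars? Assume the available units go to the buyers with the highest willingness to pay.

Without the control the market clears where 391 - 3P = 7P - 29, i.e. P* = 42 and Q* = 265.
Because the ceiling (12) lies below the market-clearing price, it is binding.
At P = 12: Qd = 391 - 3·12 = 355 and Qs = 7·12 - 29 = 55.
Consumer surplus without the control is ½ · (391/3 - 42) · 265 = 70225/6.
With the ceiling, 55 units are sold at 12 (assume they go to the highest-value buyers). The demand price at Q = 55 is 112, so CS = ½ · [(391/3 - 12) + (112 - 12)] · 55 = 36025/6.
Change in consumer surplus = 36025/6 - 70225/6 = -5700.

-5700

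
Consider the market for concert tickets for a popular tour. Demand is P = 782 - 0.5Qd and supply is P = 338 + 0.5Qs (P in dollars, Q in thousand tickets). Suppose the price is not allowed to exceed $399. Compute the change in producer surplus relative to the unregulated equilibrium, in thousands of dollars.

-45563

Rearranging demand gives Qd = 1564 - 2P; rearranging supply gives Qs = 2P - 676. In a free market, 1564 - 2P = 2P - 676 gives the equilibrium P* = 560, Q* = 444.
Because the ceiling (399) lies below the market-clearing price, it is binding.
At P = 399: Qd = 1564 - 2·399 = 766 and Qs = 2·399 - 676 = 122.
Producer surplus without the control is ½ · (560 - 338) · 444 = 49284.
With the ceiling, producers sell 122 units at 399, so PS = ½ · (399 - 338) · 122 = 3721.
Change in producer surplus = 3721 - 49284 = -45563.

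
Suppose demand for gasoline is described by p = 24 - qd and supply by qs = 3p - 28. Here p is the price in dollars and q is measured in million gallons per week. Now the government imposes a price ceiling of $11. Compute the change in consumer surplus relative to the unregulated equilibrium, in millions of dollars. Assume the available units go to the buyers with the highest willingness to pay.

-8

Rearranging demand gives qd = 24 - p. Equilibrium: 24 - p = 3p - 28, so 52 = 4p and p* = 13, q* = 11.
Because the ceiling (11) lies below the market-clearing price, it is binding.
At p = 11: qd = 24 - 11 = 13 and qs = 3·11 - 28 = 5.
Consumer surplus without the control is ½ · (24 - 13) · 11 = 60.5.
With the ceiling, 5 units are sold at 11 (assume they go to the highest-value buyers). The demand price at q = 5 is 19, so CS = ½ · [(24 - 11) + (19 - 11)] · 5 = 52.5.
Change in consumer surplus = 52.5 - 60.5 = -8.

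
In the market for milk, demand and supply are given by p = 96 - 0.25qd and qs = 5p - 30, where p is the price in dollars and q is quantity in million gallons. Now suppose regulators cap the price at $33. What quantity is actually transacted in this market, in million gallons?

135

Rearranging demand gives qd = 384 - 4p. Setting quantity demanded equal to quantity supplied, 384 - 4p = 5p - 30, gives p* = 46 and q* = 200.
Since 33 < 46, the ceiling is binding.
At p = 33: qd = 384 - 4·33 = 252 and qs = 5·33 - 30 = 135.
The quantity actually transacted is the short side, supply: 135.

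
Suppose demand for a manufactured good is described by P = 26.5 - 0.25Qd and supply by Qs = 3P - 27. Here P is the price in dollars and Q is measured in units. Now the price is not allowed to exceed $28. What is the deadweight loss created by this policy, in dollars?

0

Rearranging demand gives Qd = 106 - 4P. In a free market, 106 - 4P = 3P - 27 gives the equilibrium P* = 19, Q* = 30.
Since 28 is above P* = 19, the ceiling does not bind and the free-market outcome prevails.
Since the control does not bind, no trades are prevented and deadweight loss is zero.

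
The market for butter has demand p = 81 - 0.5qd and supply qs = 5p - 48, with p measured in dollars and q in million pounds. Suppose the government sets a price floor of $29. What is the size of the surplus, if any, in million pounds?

0

Rearranging demand gives qd = 162 - 2p. Equilibrium: 162 - 2p = 5p - 48, so 210 = 7p and p* = 30, q* = 102.
Since 29 is below p* = 30, the floor does not bind and the free-market outcome prevails.
Since the control does not bind, there is no surplus.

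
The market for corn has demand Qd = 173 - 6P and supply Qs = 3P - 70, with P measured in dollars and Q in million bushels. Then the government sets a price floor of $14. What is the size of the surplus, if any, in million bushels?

Equilibrium: 173 - 6P = 3P - 70, so 243 = 9P and P* = 27, Q* = 11.
Since 14 is below P* = 27, the floor does not bind and the free-market outcome prevails.
Since the control does not bind, there is no surplus.

0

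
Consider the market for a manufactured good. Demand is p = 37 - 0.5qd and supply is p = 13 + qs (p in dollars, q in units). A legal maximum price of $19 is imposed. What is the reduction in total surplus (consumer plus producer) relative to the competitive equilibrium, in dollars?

75

Rearranging demand gives qd = 74 - 2p; rearranging supply gives qs = p - 13. Setting quantity demanded equal to quantity supplied, 74 - 2p = p - 13, gives p* = 29 and q* = 16.
Since 19 < 29, the ceiling is binding.
At p = 19: qd = 74 - 2·19 = 36 and qs = 19 - 13 = 6.
Quantity traded falls to 6. At q = 6 the demand price is (74 - 6)/2 = 34 and the supply price is 13 + 6 = 19.
Deadweight loss = ½ · (34 - 19) · (16 - 6) = ½ · 15 · 10 = 75.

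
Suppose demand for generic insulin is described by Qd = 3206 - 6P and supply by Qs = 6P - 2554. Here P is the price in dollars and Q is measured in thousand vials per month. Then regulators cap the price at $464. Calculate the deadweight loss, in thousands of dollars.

Equilibrium: 3206 - 6P = 6P - 2554, so 5760 = 12P and P* = 480, Q* = 326.
The ceiling of 464 is below the equilibrium price 480, so it binds.
At P = 464: Qd = 3206 - 6·464 = 422 and Qs = 6·464 - 2554 = 230.
Quantity traded falls to 230. At Q = 230 the demand price is (3206 - 230)/6 = 496 and the supply price is (2554 + 230)/6 = 464.
Deadweight loss = ½ · (496 - 464) · (326 - 230) = ½ · 32 · 96 = 1536.

1536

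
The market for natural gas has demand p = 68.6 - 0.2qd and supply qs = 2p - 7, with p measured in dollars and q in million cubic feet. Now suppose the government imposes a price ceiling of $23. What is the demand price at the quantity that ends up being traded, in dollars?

60.8

Rearranging demand gives qd = 343 - 5p. Without the control the market clears where 343 - 5p = 2p - 7, i.e. p* = 50 and q* = 93.
The ceiling of 23 is below the equilibrium price 50, so it binds.
At p = 23: qd = 343 - 5·23 = 228 and qs = 2·23 - 7 = 39.
Only 39 units reach the market. On the demand curve, the marginal buyer's willingness to pay at q = 39 is (343 - 39)/5 = 60.8.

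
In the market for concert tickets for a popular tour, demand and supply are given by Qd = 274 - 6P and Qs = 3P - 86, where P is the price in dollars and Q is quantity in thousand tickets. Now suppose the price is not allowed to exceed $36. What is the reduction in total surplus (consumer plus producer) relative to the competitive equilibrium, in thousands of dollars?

In a free market, 274 - 6P = 3P - 86 gives the equilibrium P* = 40, Q* = 34.
Since 36 < 40, the ceiling is binding.
At P = 36: Qd = 274 - 6·36 = 58 and Qs = 3·36 - 86 = 22.
Quantity traded falls to 22. At Q = 22 the demand price is (274 - 22)/6 = 42 and the supply price is (86 + 22)/3 = 36.
Deadweight loss = ½ · (42 - 36) · (34 - 22) = ½ · 6 · 12 = 36.

36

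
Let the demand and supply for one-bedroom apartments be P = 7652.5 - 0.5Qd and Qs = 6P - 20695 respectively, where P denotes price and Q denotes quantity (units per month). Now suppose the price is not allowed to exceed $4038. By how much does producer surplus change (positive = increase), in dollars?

Rearranging demand gives Qd = 15305 - 2P. In a free market, 15305 - 2P = 6P - 20695 gives the equilibrium P* = 4500, Q* = 6305.
Because the ceiling (4038) lies below the market-clearing price, it is binding.
At P = 4038: Qd = 15305 - 2·4038 = 7229 and Qs = 6·4038 - 20695 = 3533.
Producer surplus without the control is ½ · (4500 - 20695/6) · 6305 = 39753025/12.
With the ceiling, producers sell 3533 units at 4038, so PS = ½ · (4038 - 20695/6) · 3533 = 12482089/12.
Change in producer surplus = 12482089/12 - 39753025/12 = -2272578.

-2272578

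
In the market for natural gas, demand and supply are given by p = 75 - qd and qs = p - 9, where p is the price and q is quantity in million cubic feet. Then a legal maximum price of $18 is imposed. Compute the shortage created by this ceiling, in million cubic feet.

Rearranging demand gives qd = 75 - p. Without the control the market clears where 75 - p = p - 9, i.e. p* = 42 and q* = 33.
Since 18 < 42, the ceiling is binding.
At p = 18: qd = 75 - 18 = 57 and qs = 18 - 9 = 9.
Shortage = qd - qs = 57 - 9 = 48.

48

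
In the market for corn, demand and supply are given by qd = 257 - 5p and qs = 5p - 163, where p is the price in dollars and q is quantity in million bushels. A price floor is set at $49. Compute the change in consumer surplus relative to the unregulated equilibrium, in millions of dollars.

-206.5

Without the control the market clears where 257 - 5p = 5p - 163, i.e. p* = 42 and q* = 47.
Since 49 > 42, the floor is binding.
At p = 49: qd = 257 - 5·49 = 12 and qs = 5·49 - 163 = 82.
Consumer surplus without the control is ½ · (51.4 - 42) · 47 = 220.9.
With the floor, consumers buy 12 units at 49, so CS = ½ · (51.4 - 49) · 12 = 14.4.
Change in consumer surplus = 14.4 - 220.9 = -206.5.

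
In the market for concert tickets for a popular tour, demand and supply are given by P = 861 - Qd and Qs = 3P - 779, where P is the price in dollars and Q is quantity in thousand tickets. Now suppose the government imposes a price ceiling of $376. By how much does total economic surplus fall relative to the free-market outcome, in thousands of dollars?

Rearranging demand gives Qd = 861 - P. Equilibrium: 861 - P = 3P - 779, so 1640 = 4P and P* = 410, Q* = 451.
Because the ceiling (376) lies below the market-clearing price, it is binding.
At P = 376: Qd = 861 - 376 = 485 and Qs = 3·376 - 779 = 349.
Quantity traded falls to 349. At Q = 349 the demand price is 861 - 349 = 512 and the supply price is (779 + 349)/3 = 376.
Deadweight loss = ½ · (512 - 376) · (451 - 349) = ½ · 136 · 102 = 6936.

6936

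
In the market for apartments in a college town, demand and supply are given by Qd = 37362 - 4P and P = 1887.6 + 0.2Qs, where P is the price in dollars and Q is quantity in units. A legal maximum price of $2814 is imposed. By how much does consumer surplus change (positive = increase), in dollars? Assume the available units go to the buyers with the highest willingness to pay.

-6738660.5

Rearranging supply gives Qs = 5P - 9438. Equilibrium: 37362 - 4P = 5P - 9438, so 46800 = 9P and P* = 5200, Q* = 16562.
Since 2814 < 5200, the ceiling is binding.
At P = 2814: Qd = 37362 - 4·2814 = 26106 and Qs = 5·2814 - 9438 = 4632.
Consumer surplus without the control is ½ · (9340.5 - 5200) · 16562 = 34287480.5.
With the ceiling, 4632 units are sold at 2814 (assume they go to the highest-value buyers). The demand price at Q = 4632 is 8182.5, so CS = ½ · [(9340.5 - 2814) + (8182.5 - 2814)] · 4632 = 27548820.
Change in consumer surplus = 27548820 - 34287480.5 = -6738660.5.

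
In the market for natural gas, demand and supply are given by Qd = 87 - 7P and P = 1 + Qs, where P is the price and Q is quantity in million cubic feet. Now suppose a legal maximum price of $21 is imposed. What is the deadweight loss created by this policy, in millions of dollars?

0

Rearranging supply gives Qs = P - 1. Equilibrium: 87 - 7P = P - 1, so 88 = 8P and P* = 11, Q* = 10.
Since 21 is above P* = 11, the ceiling does not bind and the free-market outcome prevails.
Since the control does not bind, no trades are prevented and deadweight loss is zero.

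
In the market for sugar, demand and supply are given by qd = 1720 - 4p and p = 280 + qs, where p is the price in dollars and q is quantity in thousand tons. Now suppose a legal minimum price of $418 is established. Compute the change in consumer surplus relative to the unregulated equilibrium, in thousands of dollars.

-1512

Rearranging supply gives qs = p - 280. In a free market, 1720 - 4p = p - 280 gives the equilibrium p* = 400, q* = 120.
Since 418 > 400, the floor is binding.
At p = 418: qd = 1720 - 4·418 = 48 and qs = 418 - 280 = 138.
Consumer surplus without the control is ½ · (430 - 400) · 120 = 1800.
With the floor, consumers buy 48 units at 418, so CS = ½ · (430 - 418) · 48 = 288.
Change in consumer surplus = 288 - 1800 = -1512.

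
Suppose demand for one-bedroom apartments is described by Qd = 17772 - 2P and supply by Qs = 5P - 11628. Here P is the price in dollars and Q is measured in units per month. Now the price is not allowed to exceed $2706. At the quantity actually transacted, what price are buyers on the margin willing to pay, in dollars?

7935

Equilibrium: 17772 - 2P = 5P - 11628, so 29400 = 7P and P* = 4200, Q* = 9372.
Because the ceiling (2706) lies below the market-clearing price, it is binding.
At P = 2706: Qd = 17772 - 2·2706 = 12360 and Qs = 5·2706 - 11628 = 1902.
Only 1902 units reach the market. On the demand curve, the marginal buyer's willingness to pay at Q = 1902 is (17772 - 1902)/2 = 7935.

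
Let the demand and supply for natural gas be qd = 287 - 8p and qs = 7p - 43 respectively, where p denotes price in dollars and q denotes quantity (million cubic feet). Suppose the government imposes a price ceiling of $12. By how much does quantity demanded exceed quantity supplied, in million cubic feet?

Equilibrium: 287 - 8p = 7p - 43, so 330 = 15p and p* = 22, q* = 111.
The ceiling of 12 is below the equilibrium price 22, so it binds.
At p = 12: qd = 287 - 8·12 = 191 and qs = 7·12 - 43 = 41.
Shortage = qd - qs = 191 - 41 = 150.

150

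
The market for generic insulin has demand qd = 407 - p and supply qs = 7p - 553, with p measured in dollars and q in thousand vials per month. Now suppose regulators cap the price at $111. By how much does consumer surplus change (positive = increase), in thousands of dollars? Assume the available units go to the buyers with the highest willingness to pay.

31.5

Setting quantity demanded equal to quantity supplied, 407 - p = 7p - 553, gives p* = 120 and q* = 287.
The ceiling of 111 is below the equilibrium price 120, so it binds.
At p = 111: qd = 407 - 111 = 296 and qs = 7·111 - 553 = 224.
Consumer surplus without the control is ½ · (407 - 120) · 287 = 41184.5.
With the ceiling, 224 units are sold at 111 (assume they go to the highest-value buyers). The demand price at q = 224 is 183, so CS = ½ · [(407 - 111) + (183 - 111)] · 224 = 41216.
Change in consumer surplus = 41216 - 41184.5 = 31.5.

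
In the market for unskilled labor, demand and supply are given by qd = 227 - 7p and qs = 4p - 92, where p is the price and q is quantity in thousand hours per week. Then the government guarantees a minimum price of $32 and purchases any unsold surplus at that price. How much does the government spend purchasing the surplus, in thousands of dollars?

1056

Setting quantity demanded equal to quantity supplied, 227 - 7p = 4p - 92, gives p* = 29 and q* = 24.
Because the floor (32) lies above the market-clearing price, it is binding.
At p = 32: qd = 227 - 7·32 = 3 and qs = 4·32 - 92 = 36.
Surplus = qs - qd = 33.
Government expenditure = surplus × support price = 33 × 32 = 1056.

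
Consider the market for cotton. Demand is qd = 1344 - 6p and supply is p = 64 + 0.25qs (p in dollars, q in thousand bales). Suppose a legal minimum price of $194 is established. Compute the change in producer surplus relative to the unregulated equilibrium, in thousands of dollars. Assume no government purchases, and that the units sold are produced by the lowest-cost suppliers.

Rearranging supply gives qs = 4p - 256. Equilibrium: 1344 - 6p = 4p - 256, so 1600 = 10p and p* = 160, q* = 384.
The floor of 194 is above the equilibrium price 160, so it binds.
At p = 194: qd = 1344 - 6·194 = 180 and qs = 4·194 - 256 = 520.
Producer surplus without the control is ½ · (160 - 64) · 384 = 18432.
With the floor, 180 units are sold at 194. The supply price at q = 180 is 109, so PS = ½ · [(194 - 64) + (194 - 109)] · 180 = 19350.
Change in producer surplus = 19350 - 18432 = 918.

918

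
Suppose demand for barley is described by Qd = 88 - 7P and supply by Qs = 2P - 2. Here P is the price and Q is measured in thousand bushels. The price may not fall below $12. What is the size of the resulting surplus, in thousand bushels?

In a free market, 88 - 7P = 2P - 2 gives the equilibrium P* = 10, Q* = 18.
Because the floor (12) lies above the market-clearing price, it is binding.
At P = 12: Qd = 88 - 7·12 = 4 and Qs = 2·12 - 2 = 22.
Surplus = Qs - Qd = 22 - 4 = 18.

18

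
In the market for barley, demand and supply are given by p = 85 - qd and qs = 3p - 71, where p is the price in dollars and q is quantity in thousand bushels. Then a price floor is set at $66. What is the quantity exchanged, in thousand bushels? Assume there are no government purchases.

Rearranging demand gives qd = 85 - p. Without the control the market clears where 85 - p = 3p - 71, i.e. p* = 39 and q* = 46.
Since 66 > 39, the floor is binding.
At p = 66: qd = 85 - 66 = 19 and qs = 3·66 - 71 = 127.
The quantity actually transacted is the short side, demand: 19.

19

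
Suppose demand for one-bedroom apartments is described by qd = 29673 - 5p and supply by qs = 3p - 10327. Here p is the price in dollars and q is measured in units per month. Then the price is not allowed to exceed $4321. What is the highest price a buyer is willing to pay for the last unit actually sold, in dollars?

5407.4

Setting quantity demanded equal to quantity supplied, 29673 - 5p = 3p - 10327, gives p* = 5000 and q* = 4673.
Because the ceiling (4321) lies below the market-clearing price, it is binding.
At p = 4321: qd = 29673 - 5·4321 = 8068 and qs = 3·4321 - 10327 = 2636.
Only 2636 units reach the market. On the demand curve, the marginal buyer's willingness to pay at q = 2636 is (29673 - 2636)/5 = 5407.4.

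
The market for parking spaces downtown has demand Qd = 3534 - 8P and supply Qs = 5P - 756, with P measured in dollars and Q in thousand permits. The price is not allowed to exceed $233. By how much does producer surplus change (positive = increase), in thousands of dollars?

-63195.5

Equilibrium: 3534 - 8P = 5P - 756, so 4290 = 13P and P* = 330, Q* = 894.
Since 233 < 330, the ceiling is binding.
At P = 233: Qd = 3534 - 8·233 = 1670 and Qs = 5·233 - 756 = 409.
Producer surplus without the control is ½ · (330 - 151.2) · 894 = 79923.6.
With the ceiling, producers sell 409 units at 233, so PS = ½ · (233 - 151.2) · 409 = 16728.1.
Change in producer surplus = 16728.1 - 79923.6 = -63195.5.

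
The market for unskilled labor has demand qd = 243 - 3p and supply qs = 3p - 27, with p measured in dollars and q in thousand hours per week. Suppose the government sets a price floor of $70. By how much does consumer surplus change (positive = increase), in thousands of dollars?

-1762.5

Without the control the market clears where 243 - 3p = 3p - 27, i.e. p* = 45 and q* = 108.
Because the floor (70) lies above the market-clearing price, it is binding.
At p = 70: qd = 243 - 3·70 = 33 and qs = 3·70 - 27 = 183.
Consumer surplus without the control is ½ · (81 - 45) · 108 = 1944.
With the floor, consumers buy 33 units at 70, so CS = ½ · (81 - 70) · 33 = 181.5.
Change in consumer surplus = 181.5 - 1944 = -1762.5.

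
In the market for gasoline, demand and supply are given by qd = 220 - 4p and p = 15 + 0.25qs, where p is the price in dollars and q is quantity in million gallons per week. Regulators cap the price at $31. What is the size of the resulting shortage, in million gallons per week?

Rearranging supply gives qs = 4p - 60. Without the control the market clears where 220 - 4p = 4p - 60, i.e. p* = 35 and q* = 80.
Because the ceiling (31) lies below the market-clearing price, it is binding.
At p = 31: qd = 220 - 4·31 = 96 and qs = 4·31 - 60 = 64.
Shortage = qd - qs = 96 - 64 = 32.

32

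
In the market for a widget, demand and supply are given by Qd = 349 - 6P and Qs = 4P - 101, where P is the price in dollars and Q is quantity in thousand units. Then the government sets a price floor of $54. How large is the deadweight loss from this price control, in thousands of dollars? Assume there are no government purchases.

607.5

Setting quantity demanded equal to quantity supplied, 349 - 6P = 4P - 101, gives P* = 45 and Q* = 79.
The floor of 54 is above the equilibrium price 45, so it binds.
At P = 54: Qd = 349 - 6·54 = 25 and Qs = 4·54 - 101 = 115.
Quantity traded falls to 25. At Q = 25 the demand price is (349 - 25)/6 = 54 and the supply price is (101 + 25)/4 = 31.5.
Deadweight loss = ½ · (54 - 31.5) · (79 - 25) = ½ · 22.5 · 54 = 607.5.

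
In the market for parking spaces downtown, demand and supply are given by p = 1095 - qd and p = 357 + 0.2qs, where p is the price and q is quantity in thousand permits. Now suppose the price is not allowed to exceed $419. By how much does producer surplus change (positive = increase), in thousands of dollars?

Rearranging demand gives qd = 1095 - p; rearranging supply gives qs = 5p - 1785. Equilibrium: 1095 - p = 5p - 1785, so 2880 = 6p and p* = 480, q* = 615.
Since 419 < 480, the ceiling is binding.
At p = 419: qd = 1095 - 419 = 676 and qs = 5·419 - 1785 = 310.
Producer surplus without the control is ½ · (480 - 357) · 615 = 37822.5.
With the ceiling, producers sell 310 units at 419, so PS = ½ · (419 - 357) · 310 = 9610.
Change in producer surplus = 9610 - 37822.5 = -28212.5.

-28212.5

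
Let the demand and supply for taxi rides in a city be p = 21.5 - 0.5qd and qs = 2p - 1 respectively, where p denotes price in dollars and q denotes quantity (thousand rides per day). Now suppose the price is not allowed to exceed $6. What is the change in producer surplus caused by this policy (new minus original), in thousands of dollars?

-80

Rearranging demand gives qd = 43 - 2p. Setting quantity demanded equal to quantity supplied, 43 - 2p = 2p - 1, gives p* = 11 and q* = 21.
The ceiling of 6 is below the equilibrium price 11, so it binds.
At p = 6: qd = 43 - 2·6 = 31 and qs = 2·6 - 1 = 11.
Producer surplus without the control is ½ · (11 - 0.5) · 21 = 110.25.
With the ceiling, producers sell 11 units at 6, so PS = ½ · (6 - 0.5) · 11 = 30.25.
Change in producer surplus = 30.25 - 110.25 = -80.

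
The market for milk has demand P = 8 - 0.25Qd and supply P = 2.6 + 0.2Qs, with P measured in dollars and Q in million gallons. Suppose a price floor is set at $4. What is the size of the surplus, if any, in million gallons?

0

Rearranging demand gives Qd = 32 - 4P; rearranging supply gives Qs = 5P - 13. Equilibrium: 32 - 4P = 5P - 13, so 45 = 9P and P* = 5, Q* = 12.
Since 4 is below P* = 5, the floor does not bind and the free-market outcome prevails.
Since the control does not bind, there is no surplus.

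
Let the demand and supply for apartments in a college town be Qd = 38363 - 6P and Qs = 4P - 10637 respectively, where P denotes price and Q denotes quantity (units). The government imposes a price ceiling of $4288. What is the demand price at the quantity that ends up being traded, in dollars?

5308

Setting quantity demanded equal to quantity supplied, 38363 - 6P = 4P - 10637, gives P* = 4900 and Q* = 8963.
Since 4288 < 4900, the ceiling is binding.
At P = 4288: Qd = 38363 - 6·4288 = 12635 and Qs = 4·4288 - 10637 = 6515.
Only 6515 units reach the market. On the demand curve, the marginal buyer's willingness to pay at Q = 6515 is (38363 - 6515)/6 = 5308.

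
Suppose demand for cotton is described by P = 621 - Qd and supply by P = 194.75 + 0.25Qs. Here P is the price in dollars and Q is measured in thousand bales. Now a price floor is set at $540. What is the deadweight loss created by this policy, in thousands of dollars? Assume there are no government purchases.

42250

Rearranging demand gives Qd = 621 - P; rearranging supply gives Qs = 4P - 779. Setting quantity demanded equal to quantity supplied, 621 - P = 4P - 779, gives P* = 280 and Q* = 341.
Since 540 > 280, the floor is binding.
At P = 540: Qd = 621 - 540 = 81 and Qs = 4·540 - 779 = 1381.
Quantity traded falls to 81. At Q = 81 the demand price is 621 - 81 = 540 and the supply price is (779 + 81)/4 = 215.
Deadweight loss = ½ · (540 - 215) · (341 - 81) = ½ · 325 · 260 = 42250.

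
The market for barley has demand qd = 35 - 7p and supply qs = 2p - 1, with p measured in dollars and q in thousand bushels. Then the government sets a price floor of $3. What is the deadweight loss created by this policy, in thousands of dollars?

0

In a free market, 35 - 7p = 2p - 1 gives the equilibrium p* = 4, q* = 7.
Since 3 is below p* = 4, the floor does not bind and the free-market outcome prevails.
Since the control does not bind, no trades are prevented and deadweight loss is zero.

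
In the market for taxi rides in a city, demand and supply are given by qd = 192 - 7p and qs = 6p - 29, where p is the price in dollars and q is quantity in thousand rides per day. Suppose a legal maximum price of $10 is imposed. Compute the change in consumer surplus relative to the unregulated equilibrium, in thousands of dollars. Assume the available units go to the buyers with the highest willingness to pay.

Equilibrium: 192 - 7p = 6p - 29, so 221 = 13p and p* = 17, q* = 73.
The ceiling of 10 is below the equilibrium price 17, so it binds.
At p = 10: qd = 192 - 7·10 = 122 and qs = 6·10 - 29 = 31.
Consumer surplus without the control is ½ · (192/7 - 17) · 73 = 5329/14.
With the ceiling, 31 units are sold at 10 (assume they go to the highest-value buyers). The demand price at q = 31 is 23, so CS = ½ · [(192/7 - 10) + (23 - 10)] · 31 = 6603/14.
Change in consumer surplus = 6603/14 - 5329/14 = 91.

91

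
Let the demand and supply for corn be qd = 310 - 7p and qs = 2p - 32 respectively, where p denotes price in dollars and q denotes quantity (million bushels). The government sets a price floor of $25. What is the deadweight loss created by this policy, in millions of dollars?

Without the control the market clears where 310 - 7p = 2p - 32, i.e. p* = 38 and q* = 44.
The floor of 25 is below the equilibrium price 38, so it is not binding; the market clears at p* = 38, q* = 44.
Since the control does not bind, no trades are prevented and deadweight loss is zero.

0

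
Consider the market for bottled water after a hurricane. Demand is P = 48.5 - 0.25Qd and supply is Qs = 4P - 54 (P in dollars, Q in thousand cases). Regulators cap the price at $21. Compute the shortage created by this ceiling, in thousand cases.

80

Rearranging demand gives Qd = 194 - 4P. In a free market, 194 - 4P = 4P - 54 gives the equilibrium P* = 31, Q* = 70.
Since 21 < 31, the ceiling is binding.
At P = 21: Qd = 194 - 4·21 = 110 and Qs = 4·21 - 54 = 30.
Shortage = Qd - Qs = 110 - 30 = 80.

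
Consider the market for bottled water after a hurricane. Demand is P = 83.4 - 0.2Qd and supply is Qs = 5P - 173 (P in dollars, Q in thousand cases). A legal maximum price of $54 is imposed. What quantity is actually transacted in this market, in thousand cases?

Rearranging demand gives Qd = 417 - 5P. Equilibrium: 417 - 5P = 5P - 173, so 590 = 10P and P* = 59, Q* = 122.
Since 54 < 59, the ceiling is binding.
At P = 54: Qd = 417 - 5·54 = 147 and Qs = 5·54 - 173 = 97.
The quantity actually transacted is the short side, supply: 97.

97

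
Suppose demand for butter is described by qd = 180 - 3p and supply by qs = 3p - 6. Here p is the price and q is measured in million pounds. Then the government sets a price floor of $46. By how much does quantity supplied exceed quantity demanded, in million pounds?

90

Equilibrium: 180 - 3p = 3p - 6, so 186 = 6p and p* = 31, q* = 87.
Because the floor (46) lies above the market-clearing price, it is binding.
At p = 46: qd = 180 - 3·46 = 42 and qs = 3·46 - 6 = 132.
Surplus = qs - qd = 132 - 42 = 90.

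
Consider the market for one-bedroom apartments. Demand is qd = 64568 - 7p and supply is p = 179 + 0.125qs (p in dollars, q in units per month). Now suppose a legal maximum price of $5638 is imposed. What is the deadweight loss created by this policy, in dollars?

0

Rearranging supply gives qs = 8p - 1432. Setting quantity demanded equal to quantity supplied, 64568 - 7p = 8p - 1432, gives p* = 4400 and q* = 33768.
Since 5638 is above p* = 4400, the ceiling does not bind and the free-market outcome prevails.
Since the control does not bind, no trades are prevented and deadweight loss is zero.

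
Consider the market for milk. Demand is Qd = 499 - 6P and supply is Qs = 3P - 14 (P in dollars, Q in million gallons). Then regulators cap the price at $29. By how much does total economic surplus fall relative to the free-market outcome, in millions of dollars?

1764

Equilibrium: 499 - 6P = 3P - 14, so 513 = 9P and P* = 57, Q* = 157.
Since 29 < 57, the ceiling is binding.
At P = 29: Qd = 499 - 6·29 = 325 and Qs = 3·29 - 14 = 73.
Quantity traded falls to 73. At Q = 73 the demand price is (499 - 73)/6 = 71 and the supply price is (14 + 73)/3 = 29.
Deadweight loss = ½ · (71 - 29) · (157 - 73) = ½ · 42 · 84 = 1764.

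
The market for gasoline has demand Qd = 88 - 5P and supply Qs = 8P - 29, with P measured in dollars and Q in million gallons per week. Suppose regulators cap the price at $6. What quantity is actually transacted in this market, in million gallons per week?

Setting quantity demanded equal to quantity supplied, 88 - 5P = 8P - 29, gives P* = 9 and Q* = 43.
Because the ceiling (6) lies below the market-clearing price, it is binding.
At P = 6: Qd = 88 - 5·6 = 58 and Qs = 8·6 - 29 = 19.
The quantity actually transacted is the short side, supply: 19.

19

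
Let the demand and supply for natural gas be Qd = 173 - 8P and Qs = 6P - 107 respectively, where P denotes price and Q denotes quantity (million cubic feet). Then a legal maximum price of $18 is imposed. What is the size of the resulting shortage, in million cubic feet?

In a free market, 173 - 8P = 6P - 107 gives the equilibrium P* = 20, Q* = 13.
Since 18 < 20, the ceiling is binding.
At P = 18: Qd = 173 - 8·18 = 29 and Qs = 6·18 - 107 = 1.
Shortage = Qd - Qs = 29 - 1 = 28.

28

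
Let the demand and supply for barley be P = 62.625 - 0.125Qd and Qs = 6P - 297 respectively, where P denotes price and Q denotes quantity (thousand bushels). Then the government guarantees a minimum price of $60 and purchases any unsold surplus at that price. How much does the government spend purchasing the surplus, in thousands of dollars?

2520

Rearranging demand gives Qd = 501 - 8P. Setting quantity demanded equal to quantity supplied, 501 - 8P = 6P - 297, gives P* = 57 and Q* = 45.
The floor of 60 is above the equilibrium price 57, so it binds.
At P = 60: Qd = 501 - 8·60 = 21 and Qs = 6·60 - 297 = 63.
Surplus = Qs - Qd = 42.
Government expenditure = surplus × support price = 42 × 60 = 2520.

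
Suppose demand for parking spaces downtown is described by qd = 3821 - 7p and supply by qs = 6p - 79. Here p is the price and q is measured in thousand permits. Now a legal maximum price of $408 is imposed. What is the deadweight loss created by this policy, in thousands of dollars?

Setting quantity demanded equal to quantity supplied, 3821 - 7p = 6p - 79, gives p* = 300 and q* = 1721.
The ceiling of 408 is above the equilibrium price 300, so it is not binding; the market clears at p* = 300, q* = 1721.
Since the control does not bind, no trades are prevented and deadweight loss is zero.

0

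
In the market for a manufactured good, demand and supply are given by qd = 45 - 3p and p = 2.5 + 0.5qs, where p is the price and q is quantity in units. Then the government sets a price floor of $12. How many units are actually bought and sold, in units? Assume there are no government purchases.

Rearranging supply gives qs = 2p - 5. Equilibrium: 45 - 3p = 2p - 5, so 50 = 5p and p* = 10, q* = 15.
Because the floor (12) lies above the market-clearing price, it is binding.
At p = 12: qd = 45 - 3·12 = 9 and qs = 2·12 - 5 = 19.
The quantity actually transacted is the short side, demand: 9.

9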